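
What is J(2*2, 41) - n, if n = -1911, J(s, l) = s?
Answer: 1915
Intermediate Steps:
J(2*2, 41) - n = 2*2 - 1*(-1911) = 4 + 1911 = 1915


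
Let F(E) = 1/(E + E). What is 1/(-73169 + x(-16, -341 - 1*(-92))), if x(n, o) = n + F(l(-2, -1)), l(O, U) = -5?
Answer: -10/731851 ≈ -1.3664e-5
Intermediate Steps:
F(E) = 1/(2*E)
x(n, o) = -⅒ + n (x(n, o) = n + (½)/(-5) = n + (½)*(-⅕) = n - ⅒ = -⅒ + n)
1/(-73169 + x(-16, -341 - 1*(-92))) = 1/(-73169 + (-⅒ - 16)) = 1/(-73169 - 161/10) = 1/(-731851/10) = -10/731851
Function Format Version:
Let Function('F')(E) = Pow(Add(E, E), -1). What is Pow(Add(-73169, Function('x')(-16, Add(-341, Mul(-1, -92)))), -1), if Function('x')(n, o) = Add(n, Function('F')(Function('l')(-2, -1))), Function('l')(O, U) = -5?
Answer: Rational(-10, 731851) ≈ -1.3664e-5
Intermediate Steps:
Function('F')(E) = Mul(Rational(1, 2), Pow(E, -1)) (Function('F')(E) = Pow(Mul(2, E), -1) = Mul(Rational(1, 2), Pow(E, -1)))
Function('x')(n, o) = Add(Rational(-1, 10), n) (Function('x')(n, o) = Add(n, Mul(Rational(1, 2), Pow(-5, -1))) = Add(n, Mul(Rational(1, 2), Rational(-1, 5))) = Add(n, Rational(-1, 10)) = Add(Rational(-1, 10), n))
Pow(Add(-73169, Function('x')(-16, Add(-341, Mul(-1, -92)))), -1) = Pow(Add(-73169, Add(Rational(-1, 10), -16)), -1) = Pow(Add(-73169, Rational(-161, 10)), -1) = Pow(Rational(-731851, 10), -1) = Rational(-10, 731851)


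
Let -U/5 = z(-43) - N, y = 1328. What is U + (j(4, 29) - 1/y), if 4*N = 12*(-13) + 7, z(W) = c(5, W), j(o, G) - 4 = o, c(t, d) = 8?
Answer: -289837/1328 ≈ -218.25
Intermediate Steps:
j(o, G) = 4 + o
z(W) = 8
N = -149/4 (N = (12*(-13) + 7)/4 = (-156 + 7)/4 = (1/4)*(-149) = -149/4 ≈ -37.250)
U = -905/4 (U = -5*(8 - 1*(-149/4)) = -5*(8 + 149/4) = -5*181/4 = -905/4 ≈ -226.25)
U + (j(4, 29) - 1/y) = -905/4 + ((4 + 4) - 1/1328) = -905/4 + (8 - 1*1/1328) = -905/4 + (8 - 1/1328) = -905/4 + 10623/1328 = -289837/1328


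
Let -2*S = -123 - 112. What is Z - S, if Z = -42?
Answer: -319/2 ≈ -159.50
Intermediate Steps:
S = 235/2 (S = -(-123 - 112)/2 = -½*(-235) = 235/2 ≈ 117.50)
Z - S = -42 - 1*235/2 = -42 - 235/2 = -319/2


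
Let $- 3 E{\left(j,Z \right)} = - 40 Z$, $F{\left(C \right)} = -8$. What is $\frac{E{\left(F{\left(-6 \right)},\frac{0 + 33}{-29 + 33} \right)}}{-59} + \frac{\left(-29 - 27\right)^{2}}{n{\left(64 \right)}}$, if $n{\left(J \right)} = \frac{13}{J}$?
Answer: $\frac{11840106}{767} \approx 15437.0$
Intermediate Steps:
$E{\left(j,Z \right)} = \frac{40 Z}{3}$ ($E{\left(j,Z \right)} = - \frac{\left(-40\right) Z}{3} = \frac{40 Z}{3}$)
$\frac{E{\left(F{\left(-6 \right)},\frac{0 + 33}{-29 + 33} \right)}}{-59} + \frac{\left(-29 - 27\right)^{2}}{n{\left(64 \right)}} = \frac{\frac{40}{3} \frac{0 + 33}{-29 + 33}}{-59} + \frac{\left(-29 - 27\right)^{2}}{13 \cdot \frac{1}{64}} = \frac{40 \cdot \frac{33}{4}}{3} \left(- \frac{1}{59}\right) + \frac{\left(-56\right)^{2}}{13 \cdot \frac{1}{64}} = \frac{40 \cdot 33 \cdot \frac{1}{4}}{3} \left(- \frac{1}{59}\right) + \frac{3136}{\frac{13}{64}} = \frac{40}{3} \cdot \frac{33}{4} \left(- \frac{1}{59}\right) + 3136 \cdot \frac{64}{13} = 110 \left(- \frac{1}{59}\right) + \frac{200704}{13} = - \frac{110}{59} + \frac{200704}{13} = \frac{11840106}{767}$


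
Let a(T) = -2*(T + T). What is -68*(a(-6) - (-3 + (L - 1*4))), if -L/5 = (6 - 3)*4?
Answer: -6188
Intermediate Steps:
L = -60 (L = -5*(6 - 3)*4 = -15*4 = -5*12 = -60)
a(T) = -4*T
-68*(a(-6) - (-3 + (L - 1*4))) = -68*(-4*(-6) - (-3 + (-60 - 1*4))) = -68*(24 - (-3 + (-60 - 4))) = -68*(24 - (-3 - 64)) = -68*(24 - 1*(-67)) = -68*(24 + 67) = -68*91 = -6188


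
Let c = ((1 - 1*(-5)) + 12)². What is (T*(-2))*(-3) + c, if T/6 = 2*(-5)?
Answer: -36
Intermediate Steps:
T = -60 (T = 6*(2*(-5)) = 6*(-10) = -60)
c = 324 (c = ((1 + 5) + 12)² = (6 + 12)² = 18² = 324)
(T*(-2))*(-3) + c = -60*(-2)*(-3) + 324 = 120*(-3) + 324 = -360 + 324 = -36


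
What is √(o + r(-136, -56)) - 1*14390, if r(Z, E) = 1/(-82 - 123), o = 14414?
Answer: -14390 + √605748145/205 ≈ -14270.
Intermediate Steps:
r(Z, E) = -1/205 (r(Z, E) = 1/(-205) = -1/205)
√(o + r(-136, -56)) - 1*14390 = √(14414 - 1/205) - 1*14390 = √(2954869/205) - 14390 = √605748145/205 - 14390 = -14390 + √605748145/205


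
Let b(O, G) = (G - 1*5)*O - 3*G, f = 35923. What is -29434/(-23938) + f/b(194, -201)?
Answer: 149313450/471111809 ≈ 0.31694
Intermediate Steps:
b(O, G) = -3*G + O*(-5 + G) (b(O, G) = (G - 5)*O - 3*G = (-5 + G)*O - 3*G = O*(-5 + G) - 3*G = -3*G + O*(-5 + G))
-29434/(-23938) + f/b(194, -201) = -29434/(-23938) + 35923/(-5*194 - 3*(-201) - 201*194) = -29434*(-1/23938) + 35923/(-970 + 603 - 38994) = 14717/11969 + 35923/(-39361) = 14717/11969 + 35923*(-1/39361) = 14717/11969 - 35923/39361 = 149313450/471111809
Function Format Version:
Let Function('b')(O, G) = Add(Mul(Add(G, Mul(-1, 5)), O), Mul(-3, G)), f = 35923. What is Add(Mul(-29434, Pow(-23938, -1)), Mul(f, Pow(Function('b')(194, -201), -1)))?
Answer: Rational(149313450, 471111809) ≈ 0.31694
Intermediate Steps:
Function('b')(O, G) = Add(Mul(-3, G), Mul(O, Add(-5, G))) (Function('b')(O, G) = Add(Mul(Add(G, -5), O), Mul(-3, G)) = Add(Mul(Add(-5, G), O), Mul(-3, G)) = Add(Mul(O, Add(-5, G)), Mul(-3, G)) = Add(Mul(-3, G), Mul(O, Add(-5, G))))
Add(Mul(-29434, Pow(-23938, -1)), Mul(f, Pow(Function('b')(194, -201), -1))) = Add(Mul(-29434, Pow(-23938, -1)), Mul(35923, Pow(Add(Mul(-5, 194), Mul(-3, -201), Mul(-201, 194)), -1))) = Add(Mul(-29434, Rational(-1, 23938)), Mul(35923, Pow(Add(-970, 603, -38994), -1))) = Add(Rational(14717, 11969), Mul(35923, Pow(-39361, -1))) = Add(Rational(14717, 11969), Mul(35923, Rational(-1, 39361))) = Add(Rational(14717, 11969), Rational(-35923, 39361)) = Rational(149313450, 471111809)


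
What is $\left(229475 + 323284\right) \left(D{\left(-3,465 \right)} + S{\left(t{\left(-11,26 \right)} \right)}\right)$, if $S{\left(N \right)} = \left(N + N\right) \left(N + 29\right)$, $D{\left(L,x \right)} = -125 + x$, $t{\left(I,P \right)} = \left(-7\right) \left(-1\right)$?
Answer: $466528596$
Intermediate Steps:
$t{\left(I,P \right)} = 7$
$S{\left(N \right)} = 2 N \left(29 + N\right)$
$\left(229475 + 323284\right) \left(D{\left(-3,465 \right)} + S{\left(t{\left(-11,26 \right)} \right)}\right) = \left(229475 + 323284\right) \left(\left(-125 + 465\right) + 2 \cdot 7 \left(29 + 7\right)\right) = 552759 \left(340 + 2 \cdot 7 \cdot 36\right) = 552759 \left(340 + 504\right) = 552759 \cdot 844 = 466528596$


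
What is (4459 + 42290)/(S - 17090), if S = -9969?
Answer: -46749/27059 ≈ -1.7277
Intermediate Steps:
(4459 + 42290)/(S - 17090) = (4459 + 42290)/(-9969 - 17090) = 46749/(-27059) = 46749*(-1/27059) = -46749/27059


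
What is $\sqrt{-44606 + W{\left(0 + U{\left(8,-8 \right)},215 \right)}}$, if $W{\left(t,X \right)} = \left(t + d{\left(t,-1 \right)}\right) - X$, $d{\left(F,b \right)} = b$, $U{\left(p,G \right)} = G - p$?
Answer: $3 i \sqrt{4982} \approx 211.75 i$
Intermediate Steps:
$W{\left(t,X \right)} = -1 + t - X$ ($W{\left(t,X \right)} = \left(t - 1\right) - X = \left(-1 + t\right) - X = -1 + t - X$)
$\sqrt{-44606 + W{\left(0 + U{\left(8,-8 \right)},215 \right)}} = \sqrt{-44606 - 232} = \sqrt{-44838} = 3 i \sqrt{4982}$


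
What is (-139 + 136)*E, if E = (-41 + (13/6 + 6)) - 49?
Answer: 491/2 ≈ 245.50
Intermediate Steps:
E = -491/6 (E = (-41 + (13*(⅙) + 6)) - 49 = (-41 + (13/6 + 6)) - 49 = (-41 + 49/6) - 49 = -197/6 - 49 = -491/6 ≈ -81.833)
(-139 + 136)*E = (-139 + 136)*(-491/6) = -3*(-491/6) = 491/2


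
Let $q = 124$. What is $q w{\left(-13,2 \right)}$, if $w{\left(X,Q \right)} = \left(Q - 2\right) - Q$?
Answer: $-248$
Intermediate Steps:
$w{\left(X,Q \right)} = -2$ ($w{\left(X,Q \right)} = \left(-2 + Q\right) - Q = -2$)
$q w{\left(-13,2 \right)} = 124 \left(-2\right) = -248$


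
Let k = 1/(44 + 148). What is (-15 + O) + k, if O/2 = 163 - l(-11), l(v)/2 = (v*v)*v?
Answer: 1081921/192 ≈ 5635.0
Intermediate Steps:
l(v) = 2*v**3 (l(v) = 2*((v*v)*v) = 2*(v**2*v) = 2*v**3)
k = 1/192 ≈ 0.0052083
O = 5650 (O = 2*(163 - 2*(-11)**3) = 2*(163 - 2*(-1331)) = 2*(163 - 1*(-2662)) = 2*(163 + 2662) = 2*2825 = 5650)
(-15 + O) + k = (-15 + 5650) + 1/192 = 5635 + 1/192 = 1081921/192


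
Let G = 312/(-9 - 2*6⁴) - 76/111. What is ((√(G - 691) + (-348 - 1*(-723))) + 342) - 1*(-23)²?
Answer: 188 + I*√273706279/629 ≈ 188.0 + 26.302*I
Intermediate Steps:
G = -8604/10693 (G = 312/(-9 - 2*1296) - 76*1/111 = 312/(-9 - 2592) - 76/111 = 312/(-2601) - 76/111 = 312*(-1/2601) - 76/111 = -104/867 - 76/111 = -8604/10693 ≈ -0.80464)
((√(G - 691) + (-348 - 1*(-723))) + 342) - 1*(-23)² = ((√(-8604/10693 - 691) + (-348 - 1*(-723))) + 342) - 1*(-23)² = ((√(-7397467/10693) + (-348 + 723)) + 342) - 1*529 = ((I*√273706279/629 + 375) + 342) - 529 = ((375 + I*√273706279/629) + 342) - 529 = (717 + I*√273706279/629) - 529 = 188 + I*√273706279/629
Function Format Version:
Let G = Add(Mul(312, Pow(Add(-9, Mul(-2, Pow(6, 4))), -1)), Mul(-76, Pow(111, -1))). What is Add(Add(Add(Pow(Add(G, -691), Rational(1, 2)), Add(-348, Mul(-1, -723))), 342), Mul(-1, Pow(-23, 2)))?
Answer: Add(188, Mul(Rational(1, 629), I, Pow(273706279, Rational(1, 2)))) ≈ Add(188.00, Mul(26.302, I))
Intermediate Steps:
G = Rational(-8604, 10693) (G = Add(Mul(312, Pow(Add(-9, Mul(-2, 1296)), -1)), Mul(-76, Rational(1, 111))) = Add(Mul(312, Pow(Add(-9, -2592), -1)), Rational(-76, 111)) = Add(Mul(312, Pow(-2601, -1)), Rational(-76, 111)) = Add(Mul(312, Rational(-1, 2601)), Rational(-76, 111)) = Add(Rational(-104, 867), Rational(-76, 111)) = Rational(-8604, 10693) ≈ -0.80464)
Add(Add(Add(Pow(Add(G, -691), Rational(1, 2)), Add(-348, Mul(-1, -723))), 342), Mul(-1, Pow(-23, 2))) = Add(Add(Add(Pow(Add(Rational(-8604, 10693), -691), Rational(1, 2)), Add(-348, Mul(-1, -723))), 342), Mul(-1, Pow(-23, 2))) = Add(Add(Add(Pow(Rational(-7397467, 10693), Rational(1, 2)), Add(-348, 723)), 342), Mul(-1, 529)) = Add(Add(Add(Mul(Rational(1, 629), I, Pow(273706279, Rational(1, 2))), 375), 342), -529) = Add(Add(Add(375, Mul(Rational(1, 629), I, Pow(273706279, Rational(1, 2)))), 342), -529) = Add(Add(717, Mul(Rational(1, 629), I, Pow(273706279, Rational(1, 2)))), -529) = Add(188, Mul(Rational(1, 629), I, Pow(273706279, Rational(1, 2))))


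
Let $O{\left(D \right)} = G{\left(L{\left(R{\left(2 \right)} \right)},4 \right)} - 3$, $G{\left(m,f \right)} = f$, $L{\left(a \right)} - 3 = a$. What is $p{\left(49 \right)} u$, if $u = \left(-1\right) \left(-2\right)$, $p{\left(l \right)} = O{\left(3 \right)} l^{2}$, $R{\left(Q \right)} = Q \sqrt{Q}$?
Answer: $4802$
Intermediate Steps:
$R{\left(Q \right)} = Q^{\frac{3}{2}}$
$L{\left(a \right)} = 3 + a$
$O{\left(D \right)} = 1$ ($O{\left(D \right)} = 4 - 3 = 1$)
$p{\left(l \right)} = l^{2}$ ($p{\left(l \right)} = 1 l^{2} = l^{2}$)
$u = 2$
$p{\left(49 \right)} u = 49^{2} \cdot 2 = 2401 \cdot 2 = 4802$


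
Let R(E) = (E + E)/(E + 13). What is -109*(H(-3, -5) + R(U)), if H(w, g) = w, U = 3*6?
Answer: 6213/31 ≈ 200.42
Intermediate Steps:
U = 18
R(E) = 2*E/(13 + E) (R(E) = (2*E)/(13 + E) = 2*E/(13 + E))
-109*(H(-3, -5) + R(U)) = -109*(-3 + 2*18/(13 + 18)) = -109*(-3 + 2*18/31) = -109*(-3 + 2*18*(1/31)) = -109*(-3 + 36/31) = -109*(-57/31) = 6213/31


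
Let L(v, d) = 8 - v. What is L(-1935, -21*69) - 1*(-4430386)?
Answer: 4432329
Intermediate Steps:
L(-1935, -21*69) - 1*(-4430386) = (8 - 1*(-1935)) - 1*(-4430386) = (8 + 1935) + 4430386 = 1943 + 4430386 = 4432329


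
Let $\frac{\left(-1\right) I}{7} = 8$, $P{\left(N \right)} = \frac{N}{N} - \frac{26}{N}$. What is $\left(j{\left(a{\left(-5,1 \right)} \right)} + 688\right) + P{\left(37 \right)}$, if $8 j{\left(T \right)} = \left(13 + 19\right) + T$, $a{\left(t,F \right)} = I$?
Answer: $\frac{25356}{37} \approx 685.3$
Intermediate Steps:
$P{\left(N \right)} = 1 - \frac{26}{N}$
$I = -56$ ($I = \left(-7\right) 8 = -56$)
$a{\left(t,F \right)} = -56$
$j{\left(T \right)} = 4 + \frac{T}{8}$ ($j{\left(T \right)} = \frac{\left(13 + 19\right) + T}{8} = \frac{32 + T}{8} = 4 + \frac{T}{8}$)
$\left(j{\left(a{\left(-5,1 \right)} \right)} + 688\right) + P{\left(37 \right)} = \left(\left(4 + \frac{1}{8} \left(-56\right)\right) + 688\right) + \frac{-26 + 37}{37} = \left(\left(4 - 7\right) + 688\right) + \frac{1}{37} \cdot 11 = \left(-3 + 688\right) + \frac{11}{37} = 685 + \frac{11}{37} = \frac{25356}{37}$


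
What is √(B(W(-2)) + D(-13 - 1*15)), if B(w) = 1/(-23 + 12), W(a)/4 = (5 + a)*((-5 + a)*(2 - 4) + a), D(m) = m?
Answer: I*√3399/11 ≈ 5.3001*I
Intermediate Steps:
W(a) = 4*(5 + a)*(10 - a) (W(a) = 4*((5 + a)*((-5 + a)*(2 - 4) + a)) = 4*((5 + a)*((-5 + a)*(-2) + a)) = 4*((5 + a)*((10 - 2*a) + a)) = 4*((5 + a)*(10 - a)) = 4*(5 + a)*(10 - a))
B(w) = -1/11 (B(w) = 1/(-11) = -1/11)
√(B(W(-2)) + D(-13 - 1*15)) = √(-1/11 + (-13 - 1*15)) = √(-1/11 + (-13 - 15)) = √(-1/11 - 28) = √(-309/11) = I*√3399/11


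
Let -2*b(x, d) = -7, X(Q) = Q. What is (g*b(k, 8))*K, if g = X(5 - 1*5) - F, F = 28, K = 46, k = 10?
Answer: -4508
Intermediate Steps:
b(x, d) = 7/2 (b(x, d) = -1/2*(-7) = 7/2)
g = -28 (g = (5 - 1*5) - 1*28 = (5 - 5) - 28 = 0 - 28 = -28)
(g*b(k, 8))*K = -28*7/2*46 = -98*46 = -4508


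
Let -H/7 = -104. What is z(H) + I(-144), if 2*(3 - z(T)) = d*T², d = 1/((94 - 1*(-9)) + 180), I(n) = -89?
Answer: -289330/283 ≈ -1022.4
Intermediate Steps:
d = 1/283 (d = 1/((94 + 9) + 180) = 1/(103 + 180) = 1/283 ≈ 0.0035336)
H = 728 (H = -7*(-104) = 728)
z(T) = 3 - T²/566
z(H) + I(-144) = (3 - 1/566*728²) - 89 = (3 - 1/566*529984) - 89 = (3 - 264992/283) - 89 = -264143/283 - 89 = -289330/283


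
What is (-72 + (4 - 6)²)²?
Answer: 4624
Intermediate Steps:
(-72 + (4 - 6)²)² = (-72 + (-2)²)² = (-72 + 4)² = (-68)² = 4624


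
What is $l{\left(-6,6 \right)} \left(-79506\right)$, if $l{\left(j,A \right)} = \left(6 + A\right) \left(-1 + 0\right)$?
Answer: $954072$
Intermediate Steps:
$l{\left(j,A \right)} = -6 - A$ ($l{\left(j,A \right)} = \left(6 + A\right) \left(-1\right) = -6 - A$)
$l{\left(-6,6 \right)} \left(-79506\right) = \left(-6 - 6\right) \left(-79506\right) = \left(-12\right) \left(-79506\right) = 954072$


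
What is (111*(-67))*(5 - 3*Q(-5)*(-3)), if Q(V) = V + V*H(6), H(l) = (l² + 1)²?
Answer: 458453865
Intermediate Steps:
H(l) = (1 + l²)²
Q(V) = 1370*V (Q(V) = V + V*(1 + 6²)² = V + V*(1 + 36)² = V + V*37² = V + V*1369 = V + 1369*V = 1370*V)
(111*(-67))*(5 - 3*Q(-5)*(-3)) = (111*(-67))*(5 - 4110*(-5)*(-3)) = -7437*(5 - 3*(-6850)*(-3)) = -7437*(5 + 20550*(-3)) = -7437*(5 - 61650) = -7437*(-61645) = 458453865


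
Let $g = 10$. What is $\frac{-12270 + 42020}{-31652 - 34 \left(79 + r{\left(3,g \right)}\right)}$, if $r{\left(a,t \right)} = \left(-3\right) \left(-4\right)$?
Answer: $- \frac{14875}{17373} \approx -0.85621$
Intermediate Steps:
$r{\left(a,t \right)} = 12$
$\frac{-12270 + 42020}{-31652 - 34 \left(79 + r{\left(3,g \right)}\right)} = \frac{-12270 + 42020}{-31652 - 34 \left(79 + 12\right)} = \frac{29750}{-31652 - 3094} = \frac{29750}{-34746} = 29750 \left(- \frac{1}{34746}\right) = - \frac{14875}{17373}$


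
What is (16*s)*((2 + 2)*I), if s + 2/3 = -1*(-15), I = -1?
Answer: -2752/3 ≈ -917.33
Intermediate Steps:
s = 43/3 (s = -⅔ - 1*(-15) = -⅔ + 15 = 43/3 ≈ 14.333)
(16*s)*((2 + 2)*I) = (16*(43/3))*((2 + 2)*(-1)) = 688*(4*(-1))/3 = (688/3)*(-4) = -2752/3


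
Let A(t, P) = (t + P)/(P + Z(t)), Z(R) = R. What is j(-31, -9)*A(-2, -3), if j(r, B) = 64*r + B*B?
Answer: -1903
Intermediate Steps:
j(r, B) = B² + 64*r (j(r, B) = 64*r + B² = B² + 64*r)
A(t, P) = 1 (A(t, P) = (t + P)/(P + t) = (P + t)/(P + t) = 1)
j(-31, -9)*A(-2, -3) = ((-9)² + 64*(-31))*1 = (81 - 1984)*1 = -1903*1 = -1903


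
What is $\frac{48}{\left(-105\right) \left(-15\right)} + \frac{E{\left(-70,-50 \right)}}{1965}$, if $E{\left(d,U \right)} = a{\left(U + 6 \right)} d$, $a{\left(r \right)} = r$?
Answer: $\frac{36632}{22925} \approx 1.5979$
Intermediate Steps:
$E{\left(d,U \right)} = d \left(6 + U\right)$ ($E{\left(d,U \right)} = \left(U + 6\right) d = \left(6 + U\right) d = d \left(6 + U\right)$)
$\frac{48}{\left(-105\right) \left(-15\right)} + \frac{E{\left(-70,-50 \right)}}{1965} = \frac{48}{\left(-105\right) \left(-15\right)} + \frac{\left(-70\right) \left(6 - 50\right)}{1965} = \frac{48}{1575} + \left(-70\right) \left(-44\right) \frac{1}{1965} = 48 \cdot \frac{1}{1575} + 3080 \cdot \frac{1}{1965} = \frac{16}{525} + \frac{616}{393} = \frac{36632}{22925}$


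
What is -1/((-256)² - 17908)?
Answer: -1/47628 ≈ -2.0996e-5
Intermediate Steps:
-1/((-256)² - 17908) = -1/(65536 - 17908) = -1/47628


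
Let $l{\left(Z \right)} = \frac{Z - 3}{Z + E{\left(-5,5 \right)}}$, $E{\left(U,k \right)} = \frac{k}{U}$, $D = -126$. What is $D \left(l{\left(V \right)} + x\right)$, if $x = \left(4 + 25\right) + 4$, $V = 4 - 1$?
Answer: $-4158$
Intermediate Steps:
$V = 3$
$x = 33$ ($x = 29 + 4 = 33$)
$l{\left(Z \right)} = \frac{-3 + Z}{-1 + Z}$ ($l{\left(Z \right)} = \frac{Z - 3}{Z + \frac{5}{-5}} = \frac{-3 + Z}{Z + 5 \left(- \frac{1}{5}\right)} = \frac{-3 + Z}{Z - 1} = \frac{-3 + Z}{-1 + Z}$)
$D \left(l{\left(V \right)} + x\right) = - 126 \left(\frac{-3 + 3}{-1 + 3} + 33\right) = - 126 \left(\frac{1}{2} \cdot 0 + 33\right) = - 126 \left(0 + 33\right) = \left(-126\right) 33 = -4158$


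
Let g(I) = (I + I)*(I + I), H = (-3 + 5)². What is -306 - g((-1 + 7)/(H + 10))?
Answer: -15030/49 ≈ -306.73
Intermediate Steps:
H = 4 (H = 2² = 4)
g(I) = 4*I² (g(I) = (2*I)*(2*I) = 4*I²)
-306 - g((-1 + 7)/(H + 10)) = -306 - 4*((-1 + 7)/(4 + 10))² = -306 - 4*(6/14)² = -306 - 4*(6*(1/14))² = -306 - 4*(3/7)² = -306 - 4*9/49 = -306 - 1*36/49 = -306 - 36/49 = -15030/49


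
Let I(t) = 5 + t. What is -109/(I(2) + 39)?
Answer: -109/46 ≈ -2.3696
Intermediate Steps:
-109/(I(2) + 39) = -109/((5 + 2) + 39) = -109/(7 + 39) = -109/46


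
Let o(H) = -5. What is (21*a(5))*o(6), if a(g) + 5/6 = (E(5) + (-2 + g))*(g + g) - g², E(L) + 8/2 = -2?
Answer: 11725/2 ≈ 5862.5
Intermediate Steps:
E(L) = -6 (E(L) = -4 - 2 = -6)
a(g) = -⅚ - g² + 2*g*(-8 + g) (a(g) = -⅚ + ((-6 + (-2 + g))*(g + g) - g²) = -⅚ + ((-8 + g)*(2*g) - g²) = -⅚ + (2*g*(-8 + g) - g²) = -⅚ + (-g² + 2*g*(-8 + g)) = -⅚ - g² + 2*g*(-8 + g))
(21*a(5))*o(6) = (21*(-⅚ + 5² - 16*5))*(-5) = (21*(-⅚ + 25 - 80))*(-5) = (21*(-335/6))*(-5) = -2345/2*(-5) = 11725/2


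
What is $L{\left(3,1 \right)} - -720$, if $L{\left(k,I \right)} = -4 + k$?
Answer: $719$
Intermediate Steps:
$L{\left(3,1 \right)} - -720 = \left(-4 + 3\right) - -720 = -1 + 720 = 719$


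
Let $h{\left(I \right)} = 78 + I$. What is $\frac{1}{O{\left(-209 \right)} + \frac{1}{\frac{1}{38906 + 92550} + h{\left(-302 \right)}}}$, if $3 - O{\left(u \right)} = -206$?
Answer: $\frac{29446143}{6154112431} \approx 0.0047848$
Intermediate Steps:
$O{\left(u \right)} = 209$ ($O{\left(u \right)} = 3 - -206 = 3 + 206 = 209$)
$\frac{1}{O{\left(-209 \right)} + \frac{1}{\frac{1}{38906 + 92550} + h{\left(-302 \right)}}} = \frac{1}{209 + \frac{1}{\frac{1}{38906 + 92550} + \left(78 - 302\right)}} = \frac{1}{209 + \frac{1}{\frac{1}{131456} - 224}} = \frac{1}{209 + \frac{1}{- \frac{29446143}{131456}}} = \frac{1}{209 - \frac{131456}{29446143}} = \frac{1}{\frac{6154112431}{29446143}} = \frac{29446143}{6154112431}$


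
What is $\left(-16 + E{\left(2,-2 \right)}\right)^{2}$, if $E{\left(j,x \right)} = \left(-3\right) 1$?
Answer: $361$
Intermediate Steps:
$E{\left(j,x \right)} = -3$
$\left(-16 + E{\left(2,-2 \right)}\right)^{2} = \left(-16 - 3\right)^{2} = \left(-19\right)^{2} = 361$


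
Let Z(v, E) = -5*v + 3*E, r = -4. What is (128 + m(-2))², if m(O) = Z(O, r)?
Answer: 15876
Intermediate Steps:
m(O) = -12 - 5*O (m(O) = -5*O + 3*(-4) = -5*O - 12 = -12 - 5*O)
(128 + m(-2))² = (128 + (-12 - 5*(-2)))² = (128 + (-12 + 10))² = (128 - 2)² = 126² = 15876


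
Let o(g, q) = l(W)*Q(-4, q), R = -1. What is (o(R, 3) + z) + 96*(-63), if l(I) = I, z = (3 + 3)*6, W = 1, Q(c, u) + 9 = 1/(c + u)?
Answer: -6022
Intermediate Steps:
Q(c, u) = -9 + 1/(c + u)
z = 36 (z = 6*6 = 36)
o(g, q) = (37 - 9*q)/(-4 + q) (o(g, q) = 1*((1 - 9*(-4) - 9*q)/(-4 + q)) = 1*((1 + 36 - 9*q)/(-4 + q)) = 1*((37 - 9*q)/(-4 + q)) = (37 - 9*q)/(-4 + q))
(o(R, 3) + z) + 96*(-63) = ((37 - 9*3)/(-4 + 3) + 36) + 96*(-63) = ((37 - 27)/(-1) + 36) - 6048 = (-1*10 + 36) - 6048 = (-10 + 36) - 6048 = 26 - 6048 = -6022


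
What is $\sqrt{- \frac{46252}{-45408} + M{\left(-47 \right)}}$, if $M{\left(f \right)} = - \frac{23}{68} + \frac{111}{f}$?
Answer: $\frac{i \sqrt{34580921403930}}{4535124} \approx 1.2967 i$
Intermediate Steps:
$M{\left(f \right)} = - \frac{23}{68} + \frac{111}{f}$ ($M{\left(f \right)} = \left(-23\right) \frac{1}{68} + \frac{111}{f} = - \frac{23}{68} + \frac{111}{f}$)
$\sqrt{- \frac{46252}{-45408} + M{\left(-47 \right)}} = \sqrt{- \frac{46252}{-45408} + \left(- \frac{23}{68} + \frac{111}{-47}\right)} = \sqrt{\left(-46252\right) \left(- \frac{1}{45408}\right) + \left(- \frac{23}{68} + 111 \left(- \frac{1}{47}\right)\right)} = \sqrt{\frac{11563}{11352} - \frac{8629}{3196}} = \sqrt{- \frac{15250265}{9070248}} = \frac{i \sqrt{34580921403930}}{4535124}$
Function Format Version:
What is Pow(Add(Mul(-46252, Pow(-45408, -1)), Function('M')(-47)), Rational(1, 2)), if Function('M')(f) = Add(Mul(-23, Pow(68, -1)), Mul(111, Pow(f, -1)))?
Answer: Mul(Rational(1, 4535124), I, Pow(34580921403930, Rational(1, 2))) ≈ Mul(1.2967, I)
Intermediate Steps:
Function('M')(f) = Add(Rational(-23, 68), Mul(111, Pow(f, -1))) (Function('M')(f) = Add(Mul(-23, Rational(1, 68)), Mul(111, Pow(f, -1))) = Add(Rational(-23, 68), Mul(111, Pow(f, -1))))
Pow(Add(Mul(-46252, Pow(-45408, -1)), Function('M')(-47)), Rational(1, 2)) = Pow(Add(Mul(-46252, Pow(-45408, -1)), Add(Rational(-23, 68), Mul(111, Pow(-47, -1)))), Rational(1, 2)) = Pow(Add(Mul(-46252, Rational(-1, 45408)), Add(Rational(-23, 68), Mul(111, Rational(-1, 47)))), Rational(1, 2)) = Pow(Add(Rational(11563, 11352), Add(Rational(-23, 68), Rational(-111, 47))), Rational(1, 2)) = Pow(Add(Rational(11563, 11352), Rational(-8629, 3196)), Rational(1, 2)) = Pow(Rational(-15250265, 9070248), Rational(1, 2)) = Mul(Rational(1, 4535124), I, Pow(34580921403930, Rational(1, 2)))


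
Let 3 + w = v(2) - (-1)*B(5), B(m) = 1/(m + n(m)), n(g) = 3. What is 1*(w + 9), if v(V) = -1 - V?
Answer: 25/8 ≈ 3.1250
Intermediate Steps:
B(m) = 1/(3 + m) (B(m) = 1/(m + 3) = 1/(3 + m))
w = -47/8 (w = -3 + ((-1 - 1*2) - (-1)/(3 + 5)) = -3 + ((-1 - 2) - (-1)/8) = -3 + (-3 - (-1)/8) = -3 + (-3 - 1*(-1/8)) = -3 + (-3 + 1/8) = -3 - 23/8 = -47/8 ≈ -5.8750)
1*(w + 9) = 1*(-47/8 + 9) = 1*(25/8) = 25/8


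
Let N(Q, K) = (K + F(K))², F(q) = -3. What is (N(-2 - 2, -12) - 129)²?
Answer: 9216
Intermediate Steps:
N(Q, K) = (-3 + K)² (N(Q, K) = (K - 3)² = (-3 + K)²)
(N(-2 - 2, -12) - 129)² = ((-3 - 12)² - 129)² = ((-15)² - 129)² = (225 - 129)² = 96² = 9216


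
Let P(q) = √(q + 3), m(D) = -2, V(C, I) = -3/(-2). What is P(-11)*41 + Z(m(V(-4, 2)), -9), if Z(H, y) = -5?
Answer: -5 + 82*I*√2 ≈ -5.0 + 115.97*I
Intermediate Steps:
V(C, I) = 3/2 (V(C, I) = -3*(-½) = 3/2)
P(q) = √(3 + q)
P(-11)*41 + Z(m(V(-4, 2)), -9) = √(3 - 11)*41 - 5 = √(-8)*41 - 5 = (2*I*√2)*41 - 5 = 82*I*√2 - 5 = -5 + 82*I*√2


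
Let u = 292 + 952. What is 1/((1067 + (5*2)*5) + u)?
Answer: 1/2361 ≈ 0.00042355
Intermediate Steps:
u = 1244
1/((1067 + (5*2)*5) + u) = 1/((1067 + (5*2)*5) + 1244) = 1/((1067 + 10*5) + 1244) = 1/((1067 + 50) + 1244) = 1/(1117 + 1244) = 1/2361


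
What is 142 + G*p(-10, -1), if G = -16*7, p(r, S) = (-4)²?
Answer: -1650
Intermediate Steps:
p(r, S) = 16
G = -112
142 + G*p(-10, -1) = 142 - 112*16 = 142 - 1792 = -1650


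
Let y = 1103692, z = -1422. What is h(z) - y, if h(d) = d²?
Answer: 918392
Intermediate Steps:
h(z) - y = (-1422)² - 1*1103692 = 2022084 - 1103692 = 918392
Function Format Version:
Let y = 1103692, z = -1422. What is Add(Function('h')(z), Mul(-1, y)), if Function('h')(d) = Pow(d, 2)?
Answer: 918392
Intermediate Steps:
Add(Function('h')(z), Mul(-1, y)) = Add(Pow(-1422, 2), Mul(-1, 1103692)) = Add(2022084, -1103692) = 918392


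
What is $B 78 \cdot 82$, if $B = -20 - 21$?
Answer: $-262236$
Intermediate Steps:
$B = -41$
$B 78 \cdot 82 = \left(-41\right) 78 \cdot 82 = \left(-3198\right) 82 = -262236$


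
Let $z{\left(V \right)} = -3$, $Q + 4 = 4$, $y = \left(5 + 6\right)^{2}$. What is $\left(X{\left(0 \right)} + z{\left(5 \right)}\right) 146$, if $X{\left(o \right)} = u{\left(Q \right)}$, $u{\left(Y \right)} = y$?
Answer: $17228$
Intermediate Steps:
$y = 121$ ($y = 11^{2} = 121$)
$Q = 0$ ($Q = -4 + 4 = 0$)
$u{\left(Y \right)} = 121$
$X{\left(o \right)} = 121$
$\left(X{\left(0 \right)} + z{\left(5 \right)}\right) 146 = \left(121 - 3\right) 146 = 118 \cdot 146 = 17228$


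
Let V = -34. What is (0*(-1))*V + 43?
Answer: 43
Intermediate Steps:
(0*(-1))*V + 43 = (0*(-1))*(-34) + 43 = 0*(-34) + 43 = 0 + 43 = 43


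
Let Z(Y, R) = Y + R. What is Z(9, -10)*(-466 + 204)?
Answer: 262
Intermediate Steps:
Z(Y, R) = R + Y
Z(9, -10)*(-466 + 204) = (-10 + 9)*(-466 + 204) = -1*(-262) = 262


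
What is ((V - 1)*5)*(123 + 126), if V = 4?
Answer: 3735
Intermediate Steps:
((V - 1)*5)*(123 + 126) = ((4 - 1)*5)*(123 + 126) = (3*5)*249 = 15*249 = 3735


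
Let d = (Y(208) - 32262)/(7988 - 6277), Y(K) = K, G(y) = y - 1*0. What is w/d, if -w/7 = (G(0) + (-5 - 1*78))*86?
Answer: -42745913/16027 ≈ -2667.1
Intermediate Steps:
G(y) = y (G(y) = y + 0 = y)
d = -32054/1711 (d = (208 - 32262)/(7988 - 6277) = -32054/1711 ≈ -18.734)
w = 49966 (w = -7*(0 + (-5 - 1*78))*86 = -7*(0 + (-5 - 78))*86 = -7*(0 - 83)*86 = -(-581)*86 = -7*(-7138) = 49966)
w/d = 49966/(-32054/1711) = 49966*(-1711/32054) = -42745913/16027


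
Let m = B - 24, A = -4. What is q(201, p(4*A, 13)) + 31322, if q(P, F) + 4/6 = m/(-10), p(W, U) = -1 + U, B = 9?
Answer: 187937/6 ≈ 31323.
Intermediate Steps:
m = -15 (m = 9 - 24 = -15)
q(P, F) = ⅚ (q(P, F) = -⅔ - 15/(-10) = -⅔ - 15*(-⅒) = -⅔ + 3/2 = ⅚)
q(201, p(4*A, 13)) + 31322 = ⅚ + 31322 = 187937/6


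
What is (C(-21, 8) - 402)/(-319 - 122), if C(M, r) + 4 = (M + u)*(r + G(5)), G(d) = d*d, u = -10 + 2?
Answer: 1363/441 ≈ 3.0907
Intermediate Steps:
u = -8
G(d) = d²
C(M, r) = -4 + (-8 + M)*(25 + r) (C(M, r) = -4 + (M - 8)*(r + 5²) = -4 + (-8 + M)*(r + 25) = -4 + (-8 + M)*(25 + r))
(C(-21, 8) - 402)/(-319 - 122) = ((-204 - 8*8 + 25*(-21) - 21*8) - 402)/(-319 - 122) = ((-204 - 64 - 525 - 168) - 402)/(-441) = (-961 - 402)*(-1/441) = -1363*(-1/441) = 1363/441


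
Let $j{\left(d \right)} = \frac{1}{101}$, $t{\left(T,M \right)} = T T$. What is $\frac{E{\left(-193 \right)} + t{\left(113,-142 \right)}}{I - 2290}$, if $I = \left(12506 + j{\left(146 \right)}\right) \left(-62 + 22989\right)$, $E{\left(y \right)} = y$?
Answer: $\frac{4192}{95574333} \approx 4.3861 \cdot 10^{-5}$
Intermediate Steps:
$t{\left(T,M \right)} = T^{2}$
$j{\left(d \right)} = \frac{1}{101}$
$I = 286725289$ ($I = \left(12506 + \frac{1}{101}\right) \left(-62 + 22989\right) = \frac{1263107}{101} \cdot 22927 = 286725289$)
$\frac{E{\left(-193 \right)} + t{\left(113,-142 \right)}}{I - 2290} = \frac{-193 + 113^{2}}{286725289 - 2290} = \frac{-193 + 12769}{286722999} = 12576 \cdot \frac{1}{286722999} = \frac{4192}{95574333}$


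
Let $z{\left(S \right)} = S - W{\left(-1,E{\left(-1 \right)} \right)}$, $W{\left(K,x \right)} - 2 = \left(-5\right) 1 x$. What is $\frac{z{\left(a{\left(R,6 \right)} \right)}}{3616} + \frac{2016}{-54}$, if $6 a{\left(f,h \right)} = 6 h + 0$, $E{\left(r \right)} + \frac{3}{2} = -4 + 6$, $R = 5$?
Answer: $- \frac{809945}{21696} \approx -37.332$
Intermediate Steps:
$E{\left(r \right)} = \frac{1}{2}$ ($E{\left(r \right)} = - \frac{3}{2} + \left(-4 + 6\right) = - \frac{3}{2} + 2 = \frac{1}{2}$)
$W{\left(K,x \right)} = 2 - 5 x$ ($W{\left(K,x \right)} = 2 + \left(-5\right) 1 x = 2 - 5 x$)
$a{\left(f,h \right)} = h$ ($a{\left(f,h \right)} = \frac{6 h + 0}{6} = \frac{6 h}{6} = h$)
$z{\left(S \right)} = \frac{1}{2} + S$ ($z{\left(S \right)} = S - \left(2 - \frac{5}{2}\right) = S - - \frac{1}{2} = S + \frac{1}{2} = \frac{1}{2} + S$)
$\frac{z{\left(a{\left(R,6 \right)} \right)}}{3616} + \frac{2016}{-54} = \frac{\frac{1}{2} + 6}{3616} + \frac{2016}{-54} = \frac{13}{2} \cdot \frac{1}{3616} + 2016 \left(- \frac{1}{54}\right) = \frac{13}{7232} - \frac{112}{3} = - \frac{809945}{21696}$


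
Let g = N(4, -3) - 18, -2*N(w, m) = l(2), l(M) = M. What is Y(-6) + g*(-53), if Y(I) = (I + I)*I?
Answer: 1079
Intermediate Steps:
N(w, m) = -1 (N(w, m) = -½*2 = -1)
g = -19 (g = -1 - 18 = -19)
Y(I) = 2*I² (Y(I) = (2*I)*I = 2*I²)
Y(-6) + g*(-53) = 2*(-6)² - 19*(-53) = 2*36 + 1007 = 72 + 1007 = 1079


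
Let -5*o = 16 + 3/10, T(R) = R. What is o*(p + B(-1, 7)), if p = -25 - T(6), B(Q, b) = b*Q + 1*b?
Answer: 5053/50 ≈ 101.06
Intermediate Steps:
B(Q, b) = b + Q*b (B(Q, b) = Q*b + b = b + Q*b)
p = -31 (p = -25 - 1*6 = -25 - 6 = -31)
o = -163/50 (o = -(16 + 3/10)/5 = -1/5*163/10 = -163/50 ≈ -3.2600)
o*(p + B(-1, 7)) = -163*(-31 + 7*(1 - 1))/50 = -163*(-31 + 7*0)/50 = -163*(-31 + 0)/50 = -163/50*(-31) = 5053/50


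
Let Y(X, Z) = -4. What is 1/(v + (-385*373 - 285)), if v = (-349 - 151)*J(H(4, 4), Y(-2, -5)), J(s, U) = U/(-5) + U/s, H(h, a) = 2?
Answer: -1/143290 ≈ -6.9789e-6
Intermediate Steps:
J(s, U) = -U/5 + U/s (J(s, U) = U*(-⅕) + U/s = -U/5 + U/s)
v = 600 (v = (-349 - 151)*(-⅕*(-4) - 4/2) = -500*(⅘ - 4*½) = -500*(⅘ - 2) = -500*(-6/5) = 600)
1/(v + (-385*373 - 285)) = 1/(600 + (-385*373 - 285)) = 1/(600 + (-143605 - 285)) = 1/(600 - 143890) = 1/(-143290) = -1/143290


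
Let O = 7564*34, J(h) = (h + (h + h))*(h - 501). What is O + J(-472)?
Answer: 1634944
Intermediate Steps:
J(h) = 3*h*(-501 + h) (J(h) = (h + 2*h)*(-501 + h) = (3*h)*(-501 + h) = 3*h*(-501 + h))
O = 257176
O + J(-472) = 257176 + 3*(-472)*(-501 - 472) = 257176 + 3*(-472)*(-973) = 257176 + 1377768 = 1634944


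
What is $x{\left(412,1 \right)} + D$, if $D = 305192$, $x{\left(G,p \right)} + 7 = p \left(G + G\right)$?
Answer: $306009$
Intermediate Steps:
$x{\left(G,p \right)} = -7 + 2 G p$ ($x{\left(G,p \right)} = -7 + p \left(G + G\right) = -7 + p 2 G = -7 + 2 G p$)
$x{\left(412,1 \right)} + D = \left(-7 + 2 \cdot 412 \cdot 1\right) + 305192 = \left(-7 + 824\right) + 305192 = 817 + 305192 = 306009$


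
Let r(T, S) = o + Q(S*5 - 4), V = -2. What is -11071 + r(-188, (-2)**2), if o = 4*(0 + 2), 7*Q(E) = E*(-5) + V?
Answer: -77523/7 ≈ -11075.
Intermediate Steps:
Q(E) = -2/7 - 5*E/7 (Q(E) = (E*(-5) - 2)/7 = (-5*E - 2)/7 = (-2 - 5*E)/7 = -2/7 - 5*E/7)
o = 8 (o = 4*2 = 8)
r(T, S) = 74/7 - 25*S/7 (r(T, S) = 8 + (-2/7 - 5*(S*5 - 4)/7) = 8 + (-2/7 - 5*(5*S - 4)/7) = 8 + (-2/7 - 5*(-4 + 5*S)/7) = 8 + (-2/7 + (20/7 - 25*S/7)) = 8 + (18/7 - 25*S/7) = 74/7 - 25*S/7)
-11071 + r(-188, (-2)**2) = -11071 + (74/7 - 25/7*(-2)**2) = -11071 + (74/7 - 25/7*4) = -11071 + (74/7 - 100/7) = -11071 - 26/7 = -77523/7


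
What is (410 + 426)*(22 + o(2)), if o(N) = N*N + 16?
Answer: 35112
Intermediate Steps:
o(N) = 16 + N² (o(N) = N² + 16 = 16 + N²)
(410 + 426)*(22 + o(2)) = (410 + 426)*(22 + (16 + 2²)) = 836*(22 + (16 + 4)) = 836*(22 + 20) = 836*42 = 35112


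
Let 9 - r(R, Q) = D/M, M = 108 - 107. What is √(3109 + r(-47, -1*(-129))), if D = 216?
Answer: √2902 ≈ 53.870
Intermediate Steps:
M = 1
r(R, Q) = -207 (r(R, Q) = 9 - 216/1 = 9 - 216 = -207)
√(3109 + r(-47, -1*(-129))) = √(3109 - 207) = √2902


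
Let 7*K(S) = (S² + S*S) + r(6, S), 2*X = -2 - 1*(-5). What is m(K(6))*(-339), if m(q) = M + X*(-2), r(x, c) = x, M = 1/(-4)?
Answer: 4407/4 ≈ 1101.8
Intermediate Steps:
M = -¼ ≈ -0.25000
X = 3/2 (X = (-2 - 1*(-5))/2 = (-2 + 5)/2 = (½)*3 = 3/2 ≈ 1.5000)
K(S) = 6/7 + 2*S²/7 (K(S) = ((S² + S*S) + 6)/7 = ((S² + S²) + 6)/7 = (2*S² + 6)/7 = (6 + 2*S²)/7 = 6/7 + 2*S²/7)
m(q) = -13/4 (m(q) = -¼ + (3/2)*(-2) = -¼ - 3 = -13/4)
m(K(6))*(-339) = -13/4*(-339) = 4407/4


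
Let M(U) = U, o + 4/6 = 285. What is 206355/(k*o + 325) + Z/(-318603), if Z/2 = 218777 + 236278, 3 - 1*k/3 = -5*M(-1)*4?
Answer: -26215680475/1505505376 ≈ -17.413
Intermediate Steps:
o = 853/3 (o = -2/3 + 285 = 853/3 ≈ 284.33)
k = -51 (k = 9 - 3*(-5*(-1))*4 = 9 - 15*4 = 9 - 3*20 = 9 - 60 = -51)
Z = 910110 (Z = 2*(218777 + 236278) = 2*455055 = 910110)
206355/(k*o + 325) + Z/(-318603) = 206355/(-51*853/3 + 325) + 910110/(-318603) = 206355/(-14501 + 325) + 910110*(-1/318603) = 206355/(-14176) - 303370/106201 = 206355*(-1/14176) - 303370/106201 = -206355/14176 - 303370/106201 = -26215680475/1505505376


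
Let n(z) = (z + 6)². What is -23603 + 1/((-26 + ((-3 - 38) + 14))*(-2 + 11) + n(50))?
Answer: -62760376/2659 ≈ -23603.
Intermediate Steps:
n(z) = (6 + z)²
-23603 + 1/((-26 + ((-3 - 38) + 14))*(-2 + 11) + n(50)) = -23603 + 1/((-26 + ((-3 - 38) + 14))*(-2 + 11) + (6 + 50)²) = -23603 + 1/((-26 + (-41 + 14))*9 + 56²) = -23603 + 1/((-26 - 27)*9 + 3136) = -23603 + 1/(-53*9 + 3136) = -23603 + 1/(-477 + 3136) = -23603 + 1/2659 = -62760376/2659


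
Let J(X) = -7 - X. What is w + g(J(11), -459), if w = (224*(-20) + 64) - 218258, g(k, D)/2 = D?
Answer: -223592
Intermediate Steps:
g(k, D) = 2*D
w = -222674 (w = (-4480 + 64) - 218258 = -4416 - 218258 = -222674)
w + g(J(11), -459) = -222674 + 2*(-459) = -222674 - 918 = -223592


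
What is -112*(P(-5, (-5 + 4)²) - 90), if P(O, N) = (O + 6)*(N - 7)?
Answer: 10752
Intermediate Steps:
P(O, N) = (-7 + N)*(6 + O) (P(O, N) = (6 + O)*(-7 + N) = (-7 + N)*(6 + O))
-112*(P(-5, (-5 + 4)²) - 90) = -112*((-42 - 7*(-5) + 6*(-5 + 4)² + (-5 + 4)²*(-5)) - 90) = -112*((-42 + 35 + 6*(-1)² + (-1)²*(-5)) - 90) = -112*((-42 + 35 + 6*1 + 1*(-5)) - 90) = -112*((-42 + 35 + 6 - 5) - 90) = -112*(-6 - 90) = -112*(-96) = 10752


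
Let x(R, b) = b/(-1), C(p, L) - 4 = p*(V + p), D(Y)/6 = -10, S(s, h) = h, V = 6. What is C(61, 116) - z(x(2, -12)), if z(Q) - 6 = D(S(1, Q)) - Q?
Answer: 4157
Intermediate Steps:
D(Y) = -60 (D(Y) = 6*(-10) = -60)
C(p, L) = 4 + p*(6 + p)
x(R, b) = -b (x(R, b) = b*(-1) = -b)
z(Q) = -54 - Q (z(Q) = 6 + (-60 - Q) = -54 - Q)
C(61, 116) - z(x(2, -12)) = (4 + 61**2 + 6*61) - (-54 - (-1)*(-12)) = (4 + 3721 + 366) - (-54 - 1*12) = 4091 - (-54 - 12) = 4091 - 1*(-66) = 4091 + 66 = 4157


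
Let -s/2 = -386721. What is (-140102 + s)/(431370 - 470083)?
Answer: -633340/38713 ≈ -16.360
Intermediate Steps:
s = 773442 (s = -2*(-386721) = 773442)
(-140102 + s)/(431370 - 470083) = (-140102 + 773442)/(431370 - 470083) = 633340/(-38713) = 633340*(-1/38713) = -633340/38713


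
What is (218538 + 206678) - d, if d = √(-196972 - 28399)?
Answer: 425216 - I*√225371 ≈ 4.2522e+5 - 474.73*I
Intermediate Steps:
d = I*√225371 (d = √(-225371) = I*√225371 ≈ 474.73*I)
(218538 + 206678) - d = (218538 + 206678) - I*√225371 = 425216 - I*√225371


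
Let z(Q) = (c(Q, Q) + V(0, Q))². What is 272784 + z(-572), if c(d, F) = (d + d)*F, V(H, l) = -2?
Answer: 428195134740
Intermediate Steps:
c(d, F) = 2*F*d (c(d, F) = (2*d)*F = 2*F*d)
z(Q) = (-2 + 2*Q²)² (z(Q) = (2*Q*Q - 2)² = (2*Q² - 2)² = (-2 + 2*Q²)²)
272784 + z(-572) = 272784 + 4*(-1 + (-572)²)² = 272784 + 4*(-1 + 327184)² = 272784 + 4*327183² = 272784 + 4*107048715489 = 272784 + 428194861956 = 428195134740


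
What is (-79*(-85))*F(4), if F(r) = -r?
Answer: -26860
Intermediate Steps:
(-79*(-85))*F(4) = (-79*(-85))*(-1*4) = 6715*(-4) = -26860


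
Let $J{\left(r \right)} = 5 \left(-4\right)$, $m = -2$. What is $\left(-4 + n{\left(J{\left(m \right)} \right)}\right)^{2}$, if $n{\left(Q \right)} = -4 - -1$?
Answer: $49$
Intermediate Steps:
$J{\left(r \right)} = -20$
$n{\left(Q \right)} = -3$ ($n{\left(Q \right)} = -4 + 1 = -3$)
$\left(-4 + n{\left(J{\left(m \right)} \right)}\right)^{2} = \left(-4 - 3\right)^{2} = \left(-7\right)^{2} = 49$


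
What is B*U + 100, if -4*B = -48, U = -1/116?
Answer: 2897/29 ≈ 99.896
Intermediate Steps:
U = -1/116 (U = -1*1/116 = -1/116 ≈ -0.0086207)
B = 12 (B = -¼*(-48) = 12)
B*U + 100 = 12*(-1/116) + 100 = -3/29 + 100 = 2897/29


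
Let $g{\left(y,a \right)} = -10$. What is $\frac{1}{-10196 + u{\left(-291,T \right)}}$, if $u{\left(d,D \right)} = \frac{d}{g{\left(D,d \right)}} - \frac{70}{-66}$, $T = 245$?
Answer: $- \frac{330}{3354727} \approx -9.8369 \cdot 10^{-5}$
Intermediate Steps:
$u{\left(d,D \right)} = \frac{35}{33} - \frac{d}{10}$ ($u{\left(d,D \right)} = \frac{d}{-10} - \frac{70}{-66} = d \left(- \frac{1}{10}\right) - - \frac{35}{33} = - \frac{d}{10} + \frac{35}{33} = \frac{35}{33} - \frac{d}{10}$)
$\frac{1}{-10196 + u{\left(-291,T \right)}} = \frac{1}{-10196 + \left(\frac{35}{33} - - \frac{291}{10}\right)} = \frac{1}{-10196 + \left(\frac{35}{33} + \frac{291}{10}\right)} = \frac{1}{-10196 + \frac{9953}{330}} = \frac{1}{- \frac{3354727}{330}} = - \frac{330}{3354727}$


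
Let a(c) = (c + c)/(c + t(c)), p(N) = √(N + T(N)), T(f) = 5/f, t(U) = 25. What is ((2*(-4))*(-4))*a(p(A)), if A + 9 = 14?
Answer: -384/619 + 1600*√6/619 ≈ 5.7111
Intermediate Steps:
A = 5 (A = -9 + 14 = 5)
p(N) = √(N + 5/N)
a(c) = 2*c/(25 + c) (a(c) = (c + c)/(c + 25) = (2*c)/(25 + c) = 2*c/(25 + c))
((2*(-4))*(-4))*a(p(A)) = ((2*(-4))*(-4))*(2*√(5 + 5/5)/(25 + √(5 + 5/5))) = (-8*(-4))*(2*√(5 + 5*(⅕))/(25 + √(5 + 5*(⅕)))) = 32*(2*√(5 + 1)/(25 + √(5 + 1))) = 32*(2*√6/(25 + √6)) = 64*√6/(25 + √6)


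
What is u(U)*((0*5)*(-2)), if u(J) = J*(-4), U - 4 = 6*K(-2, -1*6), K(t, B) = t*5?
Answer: 0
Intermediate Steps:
K(t, B) = 5*t
U = -56 (U = 4 + 6*(5*(-2)) = 4 + 6*(-10) = 4 - 60 = -56)
u(J) = -4*J
u(U)*((0*5)*(-2)) = (-4*(-56))*((0*5)*(-2)) = 224*(0*(-2)) = 224*0 = 0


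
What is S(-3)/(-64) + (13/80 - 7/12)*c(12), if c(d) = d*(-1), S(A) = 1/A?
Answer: 4853/960 ≈ 5.0552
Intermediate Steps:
c(d) = -d
S(-3)/(-64) + (13/80 - 7/12)*c(12) = 1/(-3*(-64)) + (13/80 - 7/12)*(-1*12) = -⅓*(-1/64) + (13*(1/80) - 7*1/12)*(-12) = 1/192 + (13/80 - 7/12)*(-12) = 1/192 - 101/240*(-12) = 1/192 + 101/20 = 4853/960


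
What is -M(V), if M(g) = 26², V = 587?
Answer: -676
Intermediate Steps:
M(g) = 676
-M(V) = -1*676 = -676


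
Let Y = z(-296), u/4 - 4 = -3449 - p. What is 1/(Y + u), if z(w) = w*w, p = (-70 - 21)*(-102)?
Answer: 1/36708 ≈ 2.7242e-5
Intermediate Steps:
p = 9282 (p = -91*(-102) = 9282)
u = -50908 (u = 16 + 4*(-3449 - 1*9282) = 16 + 4*(-3449 - 9282) = 16 + 4*(-12731) = 16 - 50924 = -50908)
z(w) = w²
Y = 87616 (Y = (-296)² = 87616)
1/(Y + u) = 1/(87616 - 50908) = 1/36708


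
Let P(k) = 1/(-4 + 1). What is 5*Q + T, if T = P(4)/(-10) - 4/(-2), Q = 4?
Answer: 661/30 ≈ 22.033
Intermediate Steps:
P(k) = -1/3 (P(k) = 1/(-3) = -1/3)
T = 61/30 (T = -1/3/(-10) - 4/(-2) = -1/3*(-1/10) - 4*(-1/2) = 1/30 + 2 = 61/30 ≈ 2.0333)
5*Q + T = 5*4 + 61/30 = 20 + 61/30 = 661/30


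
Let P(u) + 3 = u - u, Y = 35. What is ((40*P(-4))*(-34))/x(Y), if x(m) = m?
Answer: 816/7 ≈ 116.57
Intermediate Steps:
P(u) = -3 (P(u) = -3 + (u - u) = -3 + 0 = -3)
((40*P(-4))*(-34))/x(Y) = ((40*(-3))*(-34))/35 = -120*(-34)*(1/35) = 4080*(1/35) = 816/7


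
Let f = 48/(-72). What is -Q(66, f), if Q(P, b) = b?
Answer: ⅔ ≈ 0.66667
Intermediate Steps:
f = -⅔ (f = 48*(-1/72) = -⅔ ≈ -0.66667)
-Q(66, f) = -1*(-⅔) = ⅔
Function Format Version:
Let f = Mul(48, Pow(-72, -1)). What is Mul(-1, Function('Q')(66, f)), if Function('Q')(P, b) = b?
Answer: Rational(2, 3) ≈ 0.66667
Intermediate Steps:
f = Rational(-2, 3) (f = Mul(48, Rational(-1, 72)) = Rational(-2, 3) ≈ -0.66667)
Mul(-1, Function('Q')(66, f)) = Mul(-1, Rational(-2, 3)) = Rational(2, 3)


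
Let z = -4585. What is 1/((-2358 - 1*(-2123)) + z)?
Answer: -1/4820 ≈ -0.00020747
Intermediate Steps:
1/((-2358 - 1*(-2123)) + z) = 1/((-2358 - 1*(-2123)) - 4585) = 1/((-2358 + 2123) - 4585) = 1/(-235 - 4585) = 1/(-4820) = -1/4820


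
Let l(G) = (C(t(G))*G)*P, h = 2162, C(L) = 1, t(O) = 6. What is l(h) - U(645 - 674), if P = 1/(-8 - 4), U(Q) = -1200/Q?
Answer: -38549/174 ≈ -221.55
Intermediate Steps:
P = -1/12 (P = 1/(-12) = -1/12 ≈ -0.083333)
l(G) = -G/12 (l(G) = (1*G)*(-1/12) = G*(-1/12) = -G/12)
l(h) - U(645 - 674) = -1/12*2162 - (-1200)/(645 - 674) = -1081/6 - (-1200)/(-29) = -1081/6 - (-1200)*(-1)/29 = -1081/6 - 1*1200/29 = -1081/6 - 1200/29 = -38549/174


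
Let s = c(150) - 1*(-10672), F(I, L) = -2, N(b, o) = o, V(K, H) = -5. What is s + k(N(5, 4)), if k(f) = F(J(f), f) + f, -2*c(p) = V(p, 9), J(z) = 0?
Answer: 21353/2 ≈ 10677.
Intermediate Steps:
c(p) = 5/2 (c(p) = -1/2*(-5) = 5/2)
k(f) = -2 + f
s = 21349/2 (s = 5/2 - 1*(-10672) = 5/2 + 10672 = 21349/2 ≈ 10675.)
s + k(N(5, 4)) = 21349/2 + (-2 + 4) = 21349/2 + 2 = 21353/2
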